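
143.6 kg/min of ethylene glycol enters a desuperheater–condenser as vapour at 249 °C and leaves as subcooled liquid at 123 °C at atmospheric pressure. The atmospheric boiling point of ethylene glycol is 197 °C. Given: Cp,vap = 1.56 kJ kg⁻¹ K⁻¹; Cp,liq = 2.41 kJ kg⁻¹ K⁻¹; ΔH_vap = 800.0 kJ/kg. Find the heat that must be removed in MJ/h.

Q_c = 9130 MJ/h

vapour 249→197 °C: -81.12 kJ/kg
condensation at 197 °C: -800 kJ/kg
liquid 197→123 °C: -178.34 kJ/kg
Δh = -81.12 + -800 + -178.34 = -1059.5 kJ/kg
Q = ṁ·Δh = 143.6 kg/min × -1059.5 kJ/kg = -152140 kJ/min
|Q| = 2535.6 kW = 9128.3 MJ/h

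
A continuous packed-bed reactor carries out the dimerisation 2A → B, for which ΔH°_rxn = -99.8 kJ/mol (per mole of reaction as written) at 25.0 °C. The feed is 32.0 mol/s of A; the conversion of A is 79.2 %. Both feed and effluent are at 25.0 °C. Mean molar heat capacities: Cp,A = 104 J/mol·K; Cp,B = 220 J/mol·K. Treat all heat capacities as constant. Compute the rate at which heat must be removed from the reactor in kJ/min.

Extent of reaction ξ = 0.792 × 32.0 / 2 = 12.672 mol/s
Reaction term: ξ·ΔH°_rxn = 12.672 × -99.8 = -1264.7 kJ/s
Q = ΔH = -1264.7 kJ/s = -1264.7 kW
Heat removed = 75880 kJ/min

Q_out = 75900 kJ/min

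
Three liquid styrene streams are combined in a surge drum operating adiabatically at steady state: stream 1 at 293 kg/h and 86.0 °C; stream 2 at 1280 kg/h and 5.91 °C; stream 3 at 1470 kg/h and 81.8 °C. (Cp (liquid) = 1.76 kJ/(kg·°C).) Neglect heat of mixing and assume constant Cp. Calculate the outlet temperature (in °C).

Adiabatic, steady state ⇒ Σ ṁᵢCp,ᵢ(T_out − Tᵢ) = 0
Σ ṁᵢCp,ᵢTᵢ = 293×1.76×86.0 + 1280×1.76×5.91 + 1470×1.76×81.8 = 269300
Σ ṁᵢCp,ᵢ = 293×1.76 + 1280×1.76 + 1470×1.76 = 5355.7
T_out = 269300 / 5355.7 = 50.282 °C

T_out = 50.3 °C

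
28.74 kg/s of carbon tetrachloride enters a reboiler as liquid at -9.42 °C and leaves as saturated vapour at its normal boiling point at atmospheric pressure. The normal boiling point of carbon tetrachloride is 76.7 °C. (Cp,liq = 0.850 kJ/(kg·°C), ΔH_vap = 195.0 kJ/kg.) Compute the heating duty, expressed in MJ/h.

Q = 27700 MJ/h

liquid -9.42→76.7 °C: 73.202 kJ/kg
vaporisation at 76.7 °C: 195 kJ/kg
Δh = 73.202 + 195 = 268.2 kJ/kg
Q = ṁ·Δh = 28.74 kg/s × 268.2 kJ/kg = 7708.1 kJ/s
|Q| = 7708.1 kW = 27749 MJ/h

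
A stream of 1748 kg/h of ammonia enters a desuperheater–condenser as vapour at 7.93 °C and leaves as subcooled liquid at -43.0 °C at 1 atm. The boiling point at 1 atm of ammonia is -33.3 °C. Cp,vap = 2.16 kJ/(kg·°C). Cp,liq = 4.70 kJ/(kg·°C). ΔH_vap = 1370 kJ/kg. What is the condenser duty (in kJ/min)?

Q_c = 43800 kJ/min

vapour 7.93→-33.3 °C: -89.057 kJ/kg
condensation at -33.3 °C: -1370 kJ/kg
liquid -33.3→-43.0 °C: -45.59 kJ/kg
Δh = -89.057 + -1370 + -45.59 = -1504.6 kJ/kg
Q = ṁ·Δh = 1748 kg/h × -1504.6 kJ/kg = -2.6301e+06 kJ/h
|Q| = 730.59 kW = 43835 kJ/min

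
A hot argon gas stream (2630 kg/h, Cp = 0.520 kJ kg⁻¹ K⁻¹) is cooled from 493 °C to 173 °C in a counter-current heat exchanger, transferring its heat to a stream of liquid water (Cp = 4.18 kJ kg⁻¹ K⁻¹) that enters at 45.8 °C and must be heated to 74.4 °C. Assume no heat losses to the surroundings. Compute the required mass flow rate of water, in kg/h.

ṁ_c = 3660 kg/h

Heat released by hot stream: Q = 2630 × 0.520 × (493 − 173) = 437630 kJ/h
Energy balance on cold side (adiabatic exchanger): Q = ṁ_c·Cp_c·(T_c,out − T_c,in)
ṁ_c = 437630 / [4.18 × (74.4 − 45.8)] = 3660.7 kg/h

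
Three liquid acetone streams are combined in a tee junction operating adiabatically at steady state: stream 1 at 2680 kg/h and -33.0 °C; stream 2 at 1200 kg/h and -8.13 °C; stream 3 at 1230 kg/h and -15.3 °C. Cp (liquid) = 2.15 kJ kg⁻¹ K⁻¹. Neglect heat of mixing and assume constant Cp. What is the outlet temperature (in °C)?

T_out = -22.9 °C

Energy balance with Q = 0: Σ ṁᵢCp,ᵢ(T_out − Tᵢ) = 0
T_out = Σ ṁᵢCp,ᵢTᵢ / Σ ṁᵢCp,ᵢ
      = -251580 / 10986 = -22.899 °C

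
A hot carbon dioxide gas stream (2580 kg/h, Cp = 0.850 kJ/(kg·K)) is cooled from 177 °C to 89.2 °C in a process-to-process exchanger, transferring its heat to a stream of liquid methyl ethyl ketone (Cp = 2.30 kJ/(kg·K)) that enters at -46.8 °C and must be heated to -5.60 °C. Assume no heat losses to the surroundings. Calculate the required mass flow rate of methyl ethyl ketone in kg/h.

Heat released by hot stream: Q = 2580 × 0.850 × (177 − 89.2) = 192550 kJ/h
Energy balance on cold side (adiabatic exchanger): Q = ṁ_c·Cp_c·(T_c,out − T_c,in)
ṁ_c = 192550 / [2.30 × (-5.60 − -46.8)] = 2031.9 kg/h

ṁ_c = 2030 kg/h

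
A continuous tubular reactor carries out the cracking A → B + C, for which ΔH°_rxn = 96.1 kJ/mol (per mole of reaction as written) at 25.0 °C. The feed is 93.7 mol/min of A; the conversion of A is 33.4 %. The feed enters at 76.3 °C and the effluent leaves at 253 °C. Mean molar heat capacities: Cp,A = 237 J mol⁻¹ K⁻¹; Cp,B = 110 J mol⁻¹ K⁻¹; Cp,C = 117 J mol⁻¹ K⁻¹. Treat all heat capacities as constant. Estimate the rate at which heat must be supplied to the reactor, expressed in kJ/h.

Q_in = 412000 kJ/h

Extent of reaction ξ = 0.334 × 93.7 = 31.296 mol/min
Reaction term: ξ·ΔH°_rxn = 31.296 × 96.1 = 3007.5 kJ/min
Sensible, feed 76.3→25 °C: -1139.2 kJ/min
Outlet flows (mol/min): A 62.404, B 31.296, C 31.296
Sensible, products 25→253 °C: 4991.8 kJ/min
Q = ΔH = 6860.1 kJ/min = 114.34 kW
Heat supplied = 411610 kJ/h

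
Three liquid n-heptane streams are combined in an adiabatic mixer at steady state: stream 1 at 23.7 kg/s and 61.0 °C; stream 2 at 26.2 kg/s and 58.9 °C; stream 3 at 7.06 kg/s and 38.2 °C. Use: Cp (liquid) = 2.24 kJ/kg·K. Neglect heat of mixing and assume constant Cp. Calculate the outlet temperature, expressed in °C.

T_out = 57.2 °C

No heat crosses the boundary, so H_out = H_in.
T_out = Σ ṁᵢCp,ᵢTᵢ / Σ ṁᵢCp,ᵢ
      = 7299.2 / 127.59 = 57.208 °C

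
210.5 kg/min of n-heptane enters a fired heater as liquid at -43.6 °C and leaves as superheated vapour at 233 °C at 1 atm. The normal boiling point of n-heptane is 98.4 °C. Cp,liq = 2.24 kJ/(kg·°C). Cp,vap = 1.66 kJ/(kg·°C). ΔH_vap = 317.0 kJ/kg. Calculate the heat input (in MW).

liquid -43.6→98.4 °C: 318.08 kJ/kg
vaporisation at 98.4 °C: 317 kJ/kg
vapour 98.4→233 °C: 223.44 kJ/kg
Δh = 318.08 + 317 + 223.44 = 858.52 kJ/kg
Q = ṁ·Δh = 210.5 kg/min × 858.52 kJ/kg = 180720 kJ/min
|Q| = 3012 kW = 3.012 MW

Q = 3.01 MW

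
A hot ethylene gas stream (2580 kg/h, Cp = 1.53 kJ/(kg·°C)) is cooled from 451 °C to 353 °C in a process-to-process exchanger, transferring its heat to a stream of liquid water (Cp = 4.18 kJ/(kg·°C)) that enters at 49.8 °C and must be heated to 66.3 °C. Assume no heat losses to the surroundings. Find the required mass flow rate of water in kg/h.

Heat released by hot stream: Q = 2580 × 1.53 × (451 − 353) = 386850 kJ/h
Energy balance on cold side (adiabatic exchanger): Q = ṁ_c·Cp_c·(T_c,out − T_c,in)
ṁ_c = 386850 / [4.18 × (66.3 − 49.8)] = 5608.9 kg/h

ṁ_c = 5610 kg/h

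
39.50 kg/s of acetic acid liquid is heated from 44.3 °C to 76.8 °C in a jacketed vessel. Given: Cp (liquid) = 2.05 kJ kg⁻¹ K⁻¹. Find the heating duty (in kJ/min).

Q = 158000 kJ/min

Q = ṁ·Cp·ΔT = 39.50 × 2.05 × (76.8 − 44.3) = 2631.7 kJ/s
Heating duty = 157900 kJ/min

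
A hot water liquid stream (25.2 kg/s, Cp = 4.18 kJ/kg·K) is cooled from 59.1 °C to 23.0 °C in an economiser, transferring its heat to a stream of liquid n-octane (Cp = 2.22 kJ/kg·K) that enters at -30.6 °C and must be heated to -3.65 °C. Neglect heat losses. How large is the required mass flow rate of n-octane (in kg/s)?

Heat released by hot stream: Q = 25.2 × 4.18 × (59.1 − 23.0) = 3802.6 kJ/s
Energy balance on cold side (adiabatic exchanger): Q = ṁ_c·Cp_c·(T_c,out − T_c,in)
ṁ_c = 3802.6 / [2.22 × (-3.65 − -30.6)] = 63.558 kg/s

ṁ_c = 63.6 kg/s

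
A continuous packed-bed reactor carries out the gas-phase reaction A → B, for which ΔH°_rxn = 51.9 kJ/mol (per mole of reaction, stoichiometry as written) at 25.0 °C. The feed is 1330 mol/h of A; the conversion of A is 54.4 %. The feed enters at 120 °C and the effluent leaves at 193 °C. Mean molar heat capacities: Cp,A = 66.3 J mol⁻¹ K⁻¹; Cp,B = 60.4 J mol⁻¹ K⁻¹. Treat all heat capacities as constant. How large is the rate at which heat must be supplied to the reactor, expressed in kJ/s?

Extent of reaction ξ = 0.544 × 1330 = 723.52 mol/h
Reaction term: ξ·ΔH°_rxn = 723.52 × 51.9 = 37551 kJ/h
Sensible, feed 120→25 °C: -8377 kJ/h
Outlet flows (mol/h): A 606.48, B 723.52
Sensible, products 25→193 °C: 14097 kJ/h
Q = ΔH = 43271 kJ/h = 12.02 kW
Heat supplied = 12.02 kJ/s

Q_in = 12.0 kJ/s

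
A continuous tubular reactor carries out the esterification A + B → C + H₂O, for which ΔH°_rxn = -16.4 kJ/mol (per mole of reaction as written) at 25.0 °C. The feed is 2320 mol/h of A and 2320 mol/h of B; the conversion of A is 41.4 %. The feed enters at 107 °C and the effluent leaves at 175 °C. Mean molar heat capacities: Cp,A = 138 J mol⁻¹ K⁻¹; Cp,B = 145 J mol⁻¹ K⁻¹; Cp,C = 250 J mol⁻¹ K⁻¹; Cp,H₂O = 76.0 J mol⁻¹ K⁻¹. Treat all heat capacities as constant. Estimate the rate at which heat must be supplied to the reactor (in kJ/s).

Extent of reaction ξ = 0.414 × 2320 = 960.48 mol/h
Reaction term: ξ·ΔH°_rxn = 960.48 × -16.4 = -15752 kJ/h
Sensible, feed 107→25 °C: -53838 kJ/h
Outlet flows (mol/h): A 1359.5, B 1359.5, C 960.48, H₂O 960.48
Sensible, products 25→175 °C: 104680 kJ/h
Q = ΔH = 35089 kJ/h = 9.747 kW
Heat supplied = 9.747 kJ/s

Q_in = 9.75 kJ/s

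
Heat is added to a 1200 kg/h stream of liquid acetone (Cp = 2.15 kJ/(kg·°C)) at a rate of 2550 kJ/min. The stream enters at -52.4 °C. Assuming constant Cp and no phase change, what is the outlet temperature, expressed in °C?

T_out = 6.90 °C

Q = 2550 kJ/min = 153000 kJ/h
ΔT = Q/(ṁ·Cp) = 153000/(1200×2.15) = 59.302 K
T_out = -52.4 + 59.302 = 6.9023 °C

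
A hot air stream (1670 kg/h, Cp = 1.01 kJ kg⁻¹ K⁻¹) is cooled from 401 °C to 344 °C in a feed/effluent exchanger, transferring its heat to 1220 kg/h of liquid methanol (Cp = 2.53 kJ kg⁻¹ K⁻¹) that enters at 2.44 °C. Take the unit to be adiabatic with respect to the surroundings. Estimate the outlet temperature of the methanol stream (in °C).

T_c,out = 33.6 °C

Heat released by hot stream: Q = 1670 × 1.01 × (401 − 344) = 96142 kJ/h
Energy balance on cold side (adiabatic exchanger): Q = ṁ_c·Cp_c·(T_c,out − T_c,in)
T_c,out = 2.44 + 96142/(1220 × 2.53) = 33.588 °C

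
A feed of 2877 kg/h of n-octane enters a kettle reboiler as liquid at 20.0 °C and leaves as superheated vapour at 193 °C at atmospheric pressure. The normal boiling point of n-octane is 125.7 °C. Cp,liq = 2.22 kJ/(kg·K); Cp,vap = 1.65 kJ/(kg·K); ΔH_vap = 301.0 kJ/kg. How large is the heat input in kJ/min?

liquid 20.0→125.7 °C: 234.65 kJ/kg
vaporisation at 125.7 °C: 301 kJ/kg
vapour 125.7→193 °C: 111.04 kJ/kg
Δh = 234.65 + 301 + 111.04 = 646.7 kJ/kg
Q = ṁ·Δh = 2877 kg/h × 646.7 kJ/kg = 1.8606e+06 kJ/h
|Q| = 516.82 kW = 31009 kJ/min

Q = 31000 kJ/min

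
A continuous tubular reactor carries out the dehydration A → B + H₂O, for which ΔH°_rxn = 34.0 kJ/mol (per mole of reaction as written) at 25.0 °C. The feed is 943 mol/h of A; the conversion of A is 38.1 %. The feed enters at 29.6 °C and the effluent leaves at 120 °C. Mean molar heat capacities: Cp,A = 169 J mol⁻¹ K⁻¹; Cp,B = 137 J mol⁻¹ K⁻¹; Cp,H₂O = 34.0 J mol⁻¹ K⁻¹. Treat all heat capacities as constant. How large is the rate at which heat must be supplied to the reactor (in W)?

Q_in = 7410 W

Extent of reaction ξ = 0.381 × 943 = 359.28 mol/h
Reaction term: ξ·ΔH°_rxn = 359.28 × 34.0 = 12216 kJ/h
Sensible, feed 29.6→25 °C: -733.09 kJ/h
Outlet flows (mol/h): A 583.72, B 359.28, H₂O 359.28
Sensible, products 25→120 °C: 15208 kJ/h
Q = ΔH = 26691 kJ/h = 7.4141 kW
Heat supplied = 7414.1 W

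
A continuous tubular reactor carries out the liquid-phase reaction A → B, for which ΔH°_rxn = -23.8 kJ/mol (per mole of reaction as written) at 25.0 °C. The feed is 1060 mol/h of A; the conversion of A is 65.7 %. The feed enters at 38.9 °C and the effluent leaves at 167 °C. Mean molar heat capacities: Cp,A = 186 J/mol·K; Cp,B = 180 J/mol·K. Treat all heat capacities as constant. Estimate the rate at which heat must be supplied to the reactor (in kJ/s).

Q_in = 2.25 kJ/s

Extent of reaction ξ = 0.657 × 1060 = 696.42 mol/h
Reaction term: ξ·ΔH°_rxn = 696.42 × -23.8 = -16575 kJ/h
Sensible, feed 38.9→25 °C: -2740.5 kJ/h
Outlet flows (mol/h): A 363.58, B 696.42
Sensible, products 25→167 °C: 27403 kJ/h
Q = ΔH = 8088.1 kJ/h = 2.2467 kW
Heat supplied = 2.2467 kJ/s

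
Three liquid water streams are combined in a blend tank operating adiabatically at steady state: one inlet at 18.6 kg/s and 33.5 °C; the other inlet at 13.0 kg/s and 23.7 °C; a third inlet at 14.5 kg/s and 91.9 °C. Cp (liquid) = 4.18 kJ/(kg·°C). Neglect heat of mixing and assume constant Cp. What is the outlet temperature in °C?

Energy balance with Q = 0: Σ ṁᵢCp,ᵢ(T_out − Tᵢ) = 0
Σ ṁᵢCp,ᵢTᵢ = 18.6×4.18×33.5 + 13.0×4.18×23.7 + 14.5×4.18×91.9 = 9462.5
Σ ṁᵢCp,ᵢ = 18.6×4.18 + 13.0×4.18 + 14.5×4.18 = 192.7
T_out = 9462.5 / 192.7 = 49.105 °C

T_out = 49.1 °C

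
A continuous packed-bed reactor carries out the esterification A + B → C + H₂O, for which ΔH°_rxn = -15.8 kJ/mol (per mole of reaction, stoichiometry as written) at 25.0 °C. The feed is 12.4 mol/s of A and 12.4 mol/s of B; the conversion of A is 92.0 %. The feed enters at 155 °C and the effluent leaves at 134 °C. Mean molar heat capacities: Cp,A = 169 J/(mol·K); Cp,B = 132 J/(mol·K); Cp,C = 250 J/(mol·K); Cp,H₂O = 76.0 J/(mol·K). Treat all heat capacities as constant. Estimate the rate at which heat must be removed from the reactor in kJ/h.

Q_out = 819000 kJ/h

Extent of reaction ξ = 0.920 × 12.4 = 11.408 mol/s
Reaction term: ξ·ΔH°_rxn = 11.408 × -15.8 = -180.25 kJ/s
Sensible, feed 155→25 °C: -485.21 kJ/s
Outlet flows (mol/s): A 0.992, B 0.992, C 11.408, H₂O 11.408
Sensible, products 25→134 °C: 437.92 kJ/s
Q = ΔH = -227.54 kJ/s = -227.54 kW
Heat removed = 819140 kJ/h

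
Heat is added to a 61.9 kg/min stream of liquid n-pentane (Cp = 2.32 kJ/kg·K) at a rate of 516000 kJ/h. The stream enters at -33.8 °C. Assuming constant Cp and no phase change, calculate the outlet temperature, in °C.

Q = 516000 kJ/h = 8600 kJ/min
ΔT = Q/(ṁ·Cp) = 8600/(61.9×2.32) = 59.885 K
T_out = -33.8 + 59.885 = 26.085 °C

T_out = 26.1 °C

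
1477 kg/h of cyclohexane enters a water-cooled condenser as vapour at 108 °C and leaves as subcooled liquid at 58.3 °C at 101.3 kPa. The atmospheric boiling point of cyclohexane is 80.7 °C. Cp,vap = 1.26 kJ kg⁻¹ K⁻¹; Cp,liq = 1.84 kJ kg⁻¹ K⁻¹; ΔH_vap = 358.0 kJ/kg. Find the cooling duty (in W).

vapour 108→80.7 °C: -34.398 kJ/kg
condensation at 80.7 °C: -358 kJ/kg
liquid 80.7→58.3 °C: -41.216 kJ/kg
Δh = -34.398 + -358 + -41.216 = -433.61 kJ/kg
Q = ṁ·Δh = 1477 kg/h × -433.61 kJ/kg = -640450 kJ/h
|Q| = 177.9 kW = 177900 W

Q_c = 178000 W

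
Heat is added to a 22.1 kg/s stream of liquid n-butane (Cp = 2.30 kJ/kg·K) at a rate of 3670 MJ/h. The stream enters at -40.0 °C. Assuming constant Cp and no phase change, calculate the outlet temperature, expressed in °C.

Q = 3670 MJ/h = 1019.4 kJ/s
ΔT = Q/(ṁ·Cp) = 1019.4/(22.1×2.30) = 20.056 K
T_out = -40.0 + 20.056 = -19.944 °C

T_out = -19.9 °C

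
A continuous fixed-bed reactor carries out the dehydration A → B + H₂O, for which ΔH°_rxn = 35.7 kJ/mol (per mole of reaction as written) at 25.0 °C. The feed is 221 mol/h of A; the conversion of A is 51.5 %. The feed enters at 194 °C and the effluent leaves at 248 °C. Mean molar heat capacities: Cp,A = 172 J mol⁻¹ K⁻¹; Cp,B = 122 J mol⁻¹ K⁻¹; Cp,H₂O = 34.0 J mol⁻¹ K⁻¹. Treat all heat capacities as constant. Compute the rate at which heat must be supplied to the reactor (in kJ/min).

Extent of reaction ξ = 0.515 × 221 = 113.81 mol/h
Reaction term: ξ·ΔH°_rxn = 113.81 × 35.7 = 4063.2 kJ/h
Sensible, feed 194→25 °C: -6424 kJ/h
Outlet flows (mol/h): A 107.19, B 113.81, H₂O 113.81
Sensible, products 25→248 °C: 8070.6 kJ/h
Q = ΔH = 5709.8 kJ/h = 1.586 kW
Heat supplied = 95.163 kJ/min

Q_in = 95.2 kJ/min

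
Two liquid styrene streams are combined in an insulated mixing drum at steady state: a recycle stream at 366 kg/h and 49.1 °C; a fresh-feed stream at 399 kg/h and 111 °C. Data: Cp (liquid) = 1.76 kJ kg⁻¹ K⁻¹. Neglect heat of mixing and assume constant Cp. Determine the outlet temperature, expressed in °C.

T_out = 81.4 °C

Adiabatic, steady state ⇒ Σ ṁᵢCp,ᵢ(T_out − Tᵢ) = 0
Σ ṁᵢCp,ᵢTᵢ = 366×1.76×49.1 + 399×1.76×111 = 109580
Σ ṁᵢCp,ᵢ = 366×1.76 + 399×1.76 = 1346.4
T_out = 109580 / 1346.4 = 81.385 °C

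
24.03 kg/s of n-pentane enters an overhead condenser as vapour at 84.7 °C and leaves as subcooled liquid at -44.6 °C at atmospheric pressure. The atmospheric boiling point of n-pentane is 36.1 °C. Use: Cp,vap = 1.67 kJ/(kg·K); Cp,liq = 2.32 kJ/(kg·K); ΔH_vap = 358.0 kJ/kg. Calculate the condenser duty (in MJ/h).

Q_c = 54200 MJ/h

vapour 84.7→36.1 °C: -81.162 kJ/kg
condensation at 36.1 °C: -358 kJ/kg
liquid 36.1→-44.6 °C: -187.22 kJ/kg
Δh = -81.162 + -358 + -187.22 = -626.39 kJ/kg
Q = ṁ·Δh = 24.03 kg/s × -626.39 kJ/kg = -15052 kJ/s
|Q| = 15052 kW = 54187 MJ/h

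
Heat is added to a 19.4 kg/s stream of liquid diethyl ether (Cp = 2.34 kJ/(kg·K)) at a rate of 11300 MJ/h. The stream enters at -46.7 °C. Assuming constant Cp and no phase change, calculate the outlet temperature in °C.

T_out = 22.4 °C

Q = 11300 MJ/h = 3138.9 kJ/s
ΔT = Q/(ṁ·Cp) = 3138.9/(19.4×2.34) = 69.145 K
T_out = -46.7 + 69.145 = 22.445 °C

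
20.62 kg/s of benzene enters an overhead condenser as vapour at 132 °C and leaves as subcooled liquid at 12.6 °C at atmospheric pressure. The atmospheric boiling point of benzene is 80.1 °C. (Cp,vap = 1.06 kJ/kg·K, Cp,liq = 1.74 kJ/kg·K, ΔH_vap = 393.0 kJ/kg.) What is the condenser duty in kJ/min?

vapour 132→80.1 °C: -55.014 kJ/kg
condensation at 80.1 °C: -393 kJ/kg
liquid 80.1→12.6 °C: -117.45 kJ/kg
Δh = -55.014 + -393 + -117.45 = -565.46 kJ/kg
Q = ṁ·Δh = 20.62 kg/s × -565.46 kJ/kg = -11660 kJ/s
|Q| = 11660 kW = 699590 kJ/min

Q_c = 700000 kJ/min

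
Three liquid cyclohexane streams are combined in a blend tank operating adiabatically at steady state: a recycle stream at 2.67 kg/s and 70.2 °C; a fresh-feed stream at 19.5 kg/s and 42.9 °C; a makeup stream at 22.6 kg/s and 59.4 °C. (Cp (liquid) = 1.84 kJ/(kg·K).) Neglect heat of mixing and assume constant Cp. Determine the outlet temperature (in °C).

T_out = 52.9 °C

Energy balance with Q = 0: Σ ṁᵢCp,ᵢ(T_out − Tᵢ) = 0
Σ ṁᵢCp,ᵢTᵢ = 2.67×1.84×70.2 + 19.5×1.84×42.9 + 22.6×1.84×59.4 = 4354.2
Σ ṁᵢCp,ᵢ = 2.67×1.84 + 19.5×1.84 + 22.6×1.84 = 82.377
T_out = 4354.2 / 82.377 = 52.857 °C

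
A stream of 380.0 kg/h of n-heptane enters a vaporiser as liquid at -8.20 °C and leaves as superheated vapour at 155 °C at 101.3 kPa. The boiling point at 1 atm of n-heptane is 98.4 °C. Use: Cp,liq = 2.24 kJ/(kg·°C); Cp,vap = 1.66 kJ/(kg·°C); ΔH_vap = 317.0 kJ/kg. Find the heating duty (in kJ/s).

liquid -8.20→98.4 °C: 238.78 kJ/kg
vaporisation at 98.4 °C: 317 kJ/kg
vapour 98.4→155 °C: 93.956 kJ/kg
Δh = 238.78 + 317 + 93.956 = 649.74 kJ/kg
Q = ṁ·Δh = 380.0 kg/h × 649.74 kJ/kg = 246900 kJ/h
|Q| = 68.584 kW

Q = 68.6 kJ/s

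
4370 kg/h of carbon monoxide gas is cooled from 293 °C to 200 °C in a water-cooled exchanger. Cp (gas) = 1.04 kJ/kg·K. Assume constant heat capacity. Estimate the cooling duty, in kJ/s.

Q = ṁ·Cp·ΔT = 4370 × 1.04 × (200 − 293) = -422670 kJ/h
Converting: 422670 / 3600 s = 117.41 kW

Q_c = 117 kJ/s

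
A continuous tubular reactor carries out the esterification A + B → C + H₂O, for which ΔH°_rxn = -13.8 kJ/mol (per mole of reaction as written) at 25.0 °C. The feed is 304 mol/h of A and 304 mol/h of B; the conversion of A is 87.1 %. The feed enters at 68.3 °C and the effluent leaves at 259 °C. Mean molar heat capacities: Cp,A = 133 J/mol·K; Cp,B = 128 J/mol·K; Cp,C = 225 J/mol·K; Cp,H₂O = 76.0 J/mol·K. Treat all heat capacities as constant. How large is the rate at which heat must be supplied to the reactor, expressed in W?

Q_in = 3880 W

Extent of reaction ξ = 0.871 × 304 = 264.78 mol/h
Reaction term: ξ·ΔH°_rxn = 264.78 × -13.8 = -3654 kJ/h
Sensible, feed 68.3→25 °C: -3435.6 kJ/h
Outlet flows (mol/h): A 39.216, B 39.216, C 264.78, H₂O 264.78
Sensible, products 25→259 °C: 21045 kJ/h
Q = ΔH = 13955 kJ/h = 3.8765 kW
Heat supplied = 3876.5 W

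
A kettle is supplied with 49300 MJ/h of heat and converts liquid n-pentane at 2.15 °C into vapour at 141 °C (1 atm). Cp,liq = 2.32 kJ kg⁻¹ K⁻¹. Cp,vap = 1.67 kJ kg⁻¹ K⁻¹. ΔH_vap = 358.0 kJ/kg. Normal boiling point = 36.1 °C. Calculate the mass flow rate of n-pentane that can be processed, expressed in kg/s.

Δh = 2.32×(36.1−2.15) + 358.0 + 1.67×(141−36.1) = 611.95 kJ/kg
Q = 49300 MJ/h = 13694 kJ/s = 13694 kJ/s
ṁ = Q/Δh = 13694 / 611.95 = 22.378 kg/s

ṁ = 22.4 kg/s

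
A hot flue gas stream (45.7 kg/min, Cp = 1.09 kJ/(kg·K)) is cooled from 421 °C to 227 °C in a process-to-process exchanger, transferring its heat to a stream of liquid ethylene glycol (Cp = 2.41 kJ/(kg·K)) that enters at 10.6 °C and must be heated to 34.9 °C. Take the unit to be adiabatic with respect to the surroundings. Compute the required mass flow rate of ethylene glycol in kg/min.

ṁ_c = 165 kg/min

Heat released by hot stream: Q = 45.7 × 1.09 × (421 − 227) = 9663.7 kJ/min
Energy balance on cold side (adiabatic exchanger): Q = ṁ_c·Cp_c·(T_c,out − T_c,in)
ṁ_c = 9663.7 / [2.41 × (34.9 − 10.6)] = 165.01 kg/min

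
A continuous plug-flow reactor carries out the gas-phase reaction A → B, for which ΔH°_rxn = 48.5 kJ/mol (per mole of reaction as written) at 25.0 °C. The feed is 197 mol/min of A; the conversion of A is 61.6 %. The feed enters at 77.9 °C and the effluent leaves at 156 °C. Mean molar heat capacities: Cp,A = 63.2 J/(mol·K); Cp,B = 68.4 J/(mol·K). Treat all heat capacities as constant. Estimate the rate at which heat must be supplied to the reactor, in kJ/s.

Extent of reaction ξ = 0.616 × 197 = 121.35 mol/min
Reaction term: ξ·ΔH°_rxn = 121.35 × 48.5 = 5885.6 kJ/min
Sensible, feed 77.9→25 °C: -658.63 kJ/min
Outlet flows (mol/min): A 75.648, B 121.35
Sensible, products 25→156 °C: 1713.7 kJ/min
Q = ΔH = 6940.6 kJ/min = 115.68 kW
Heat supplied = 115.68 kJ/s

Q_in = 116 kJ/s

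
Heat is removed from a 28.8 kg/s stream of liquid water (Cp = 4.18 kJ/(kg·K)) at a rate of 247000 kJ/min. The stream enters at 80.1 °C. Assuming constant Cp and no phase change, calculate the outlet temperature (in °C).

Q = 247000 kJ/min = 4116.7 kJ/s
ΔT = Q/(ṁ·Cp) = 4116.7/(28.8×4.18) = 34.196 K
T_out = 80.1 − 34.196 = 45.904 °C

T_out = 45.9 °C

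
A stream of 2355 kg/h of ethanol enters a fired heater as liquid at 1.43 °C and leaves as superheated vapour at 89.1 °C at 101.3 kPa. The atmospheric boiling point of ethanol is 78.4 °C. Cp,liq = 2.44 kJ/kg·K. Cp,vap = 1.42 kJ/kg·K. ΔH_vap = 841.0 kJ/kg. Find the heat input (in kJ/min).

Q = 41000 kJ/min

liquid 1.43→78.4 °C: 187.81 kJ/kg
vaporisation at 78.4 °C: 841 kJ/kg
vapour 78.4→89.1 °C: 15.194 kJ/kg
Δh = 187.81 + 841 + 15.194 = 1044 kJ/kg
Q = ṁ·Δh = 2355 kg/h × 1044 kJ/kg = 2.4586e+06 kJ/h
|Q| = 682.95 kW = 40977 kJ/min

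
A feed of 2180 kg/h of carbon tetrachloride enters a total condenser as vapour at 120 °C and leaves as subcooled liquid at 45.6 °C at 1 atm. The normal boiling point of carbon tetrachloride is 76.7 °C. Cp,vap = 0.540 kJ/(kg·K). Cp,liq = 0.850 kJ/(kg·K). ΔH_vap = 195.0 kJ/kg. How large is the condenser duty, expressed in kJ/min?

vapour 120→76.7 °C: -23.382 kJ/kg
condensation at 76.7 °C: -195 kJ/kg
liquid 76.7→45.6 °C: -26.435 kJ/kg
Δh = -23.382 + -195 + -26.435 = -244.82 kJ/kg
Q = ṁ·Δh = 2180 kg/h × -244.82 kJ/kg = -533700 kJ/h
|Q| = 148.25 kW = 8895 kJ/min

Q_c = 8900 kJ/min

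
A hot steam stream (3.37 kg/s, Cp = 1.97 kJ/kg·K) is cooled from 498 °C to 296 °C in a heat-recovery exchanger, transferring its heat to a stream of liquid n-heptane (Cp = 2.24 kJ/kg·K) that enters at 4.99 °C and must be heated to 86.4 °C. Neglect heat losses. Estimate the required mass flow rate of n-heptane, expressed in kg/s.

Heat released by hot stream: Q = 3.37 × 1.97 × (498 − 296) = 1341.1 kJ/s
Energy balance on cold side (adiabatic exchanger): Q = ṁ_c·Cp_c·(T_c,out − T_c,in)
ṁ_c = 1341.1 / [2.24 × (86.4 − 4.99)] = 7.354 kg/s

ṁ_c = 7.35 kg/s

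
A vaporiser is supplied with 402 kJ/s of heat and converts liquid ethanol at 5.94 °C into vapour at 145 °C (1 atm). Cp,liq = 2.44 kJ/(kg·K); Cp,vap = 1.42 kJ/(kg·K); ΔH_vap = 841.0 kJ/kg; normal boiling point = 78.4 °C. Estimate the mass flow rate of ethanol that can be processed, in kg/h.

ṁ = 1300 kg/h

Δh = 2.44×(78.4−5.94) + 841.0 + 1.42×(145−78.4) = 1112.4 kJ/kg
Q = 402 kJ/s = 402 kJ/s = 1.4472e+06 kJ/h
ṁ = Q/Δh = 1.4472e+06 / 1112.4 = 1301 kg/h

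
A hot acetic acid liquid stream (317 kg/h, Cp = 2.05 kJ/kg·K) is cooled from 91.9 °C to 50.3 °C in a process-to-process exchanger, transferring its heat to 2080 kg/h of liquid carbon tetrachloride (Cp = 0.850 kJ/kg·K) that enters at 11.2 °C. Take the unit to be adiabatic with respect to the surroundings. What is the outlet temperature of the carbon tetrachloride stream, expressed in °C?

T_c,out = 26.5 °C

Heat released by hot stream: Q = 317 × 2.05 × (91.9 − 50.3) = 27034 kJ/h
Energy balance on cold side (adiabatic exchanger): Q = ṁ_c·Cp_c·(T_c,out − T_c,in)
T_c,out = 11.2 + 27034/(2080 × 0.850) = 26.491 °C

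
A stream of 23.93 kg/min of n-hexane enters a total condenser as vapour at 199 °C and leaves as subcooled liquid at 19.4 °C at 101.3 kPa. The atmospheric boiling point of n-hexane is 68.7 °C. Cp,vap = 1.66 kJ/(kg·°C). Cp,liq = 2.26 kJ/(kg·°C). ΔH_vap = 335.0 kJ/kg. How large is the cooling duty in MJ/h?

Q_c = 952 MJ/h

vapour 199→68.7 °C: -216.3 kJ/kg
condensation at 68.7 °C: -335 kJ/kg
liquid 68.7→19.4 °C: -111.42 kJ/kg
Δh = -216.3 + -335 + -111.42 = -662.72 kJ/kg
Q = ṁ·Δh = 23.93 kg/min × -662.72 kJ/kg = -15859 kJ/min
|Q| = 264.31 kW = 951.53 MJ/h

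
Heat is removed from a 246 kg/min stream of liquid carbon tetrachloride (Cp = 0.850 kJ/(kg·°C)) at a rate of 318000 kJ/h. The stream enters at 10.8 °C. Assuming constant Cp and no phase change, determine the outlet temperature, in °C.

T_out = -14.5 °C

Q = 318000 kJ/h = 5300 kJ/min
ΔT = Q/(ṁ·Cp) = 5300/(246×0.850) = 25.347 K
T_out = 10.8 − 25.347 = -14.547 °C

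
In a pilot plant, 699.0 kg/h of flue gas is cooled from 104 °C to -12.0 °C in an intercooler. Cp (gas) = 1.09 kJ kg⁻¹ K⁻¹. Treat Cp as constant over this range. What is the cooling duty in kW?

Q = ṁ·Cp·ΔT = 699.0 × 1.09 × (-12.0 − 104) = -88382 kJ/h
Converting: 88382 / 3600 s = 24.55 kW

Q_c = 24.6 kW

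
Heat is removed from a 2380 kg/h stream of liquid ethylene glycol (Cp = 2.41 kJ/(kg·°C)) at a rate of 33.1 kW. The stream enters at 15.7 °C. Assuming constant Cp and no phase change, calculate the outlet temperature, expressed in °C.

Q = 33.1 kW = 119160 kJ/h
ΔT = Q/(ṁ·Cp) = 119160/(2380×2.41) = 20.775 K
T_out = 15.7 − 20.775 = -5.0748 °C

T_out = -5.07 °C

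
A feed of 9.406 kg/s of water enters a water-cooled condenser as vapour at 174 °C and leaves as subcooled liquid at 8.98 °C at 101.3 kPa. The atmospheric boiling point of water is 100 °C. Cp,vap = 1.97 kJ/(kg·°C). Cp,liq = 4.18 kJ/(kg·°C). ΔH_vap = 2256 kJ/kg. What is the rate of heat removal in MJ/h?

Q_c = 94200 MJ/h

vapour 174→100 °C: -145.78 kJ/kg
condensation at 100 °C: -2256 kJ/kg
liquid 100→8.98 °C: -380.46 kJ/kg
Δh = -145.78 + -2256 + -380.46 = -2782.2 kJ/kg
Q = ṁ·Δh = 9.406 kg/s × -2782.2 kJ/kg = -26170 kJ/s
|Q| = 26170 kW = 94211 MJ/h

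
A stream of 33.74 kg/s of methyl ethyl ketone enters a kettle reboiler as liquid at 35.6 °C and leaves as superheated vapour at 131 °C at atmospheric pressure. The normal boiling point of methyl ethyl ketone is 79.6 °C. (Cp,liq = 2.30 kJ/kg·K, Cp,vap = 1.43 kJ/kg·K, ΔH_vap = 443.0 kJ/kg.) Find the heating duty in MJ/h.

Q = 75000 MJ/h

liquid 35.6→79.6 °C: 101.2 kJ/kg
vaporisation at 79.6 °C: 443 kJ/kg
vapour 79.6→131 °C: 73.502 kJ/kg
Δh = 101.2 + 443 + 73.502 = 617.7 kJ/kg
Q = ṁ·Δh = 33.74 kg/s × 617.7 kJ/kg = 20841 kJ/s
|Q| = 20841 kW = 75029 MJ/h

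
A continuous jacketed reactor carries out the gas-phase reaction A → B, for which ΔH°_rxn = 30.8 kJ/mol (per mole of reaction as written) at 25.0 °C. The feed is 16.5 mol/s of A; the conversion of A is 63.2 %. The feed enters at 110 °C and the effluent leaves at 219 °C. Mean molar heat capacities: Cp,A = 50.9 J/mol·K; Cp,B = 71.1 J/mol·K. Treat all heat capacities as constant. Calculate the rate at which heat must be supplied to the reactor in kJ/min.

Q_in = 27200 kJ/min

Extent of reaction ξ = 0.632 × 16.5 = 10.428 mol/s
Reaction term: ξ·ΔH°_rxn = 10.428 × 30.8 = 321.18 kJ/s
Sensible, feed 110→25 °C: -71.387 kJ/s
Outlet flows (mol/s): A 6.072, B 10.428
Sensible, products 25→219 °C: 203.8 kJ/s
Q = ΔH = 453.59 kJ/s = 453.59 kW
Heat supplied = 27215 kJ/min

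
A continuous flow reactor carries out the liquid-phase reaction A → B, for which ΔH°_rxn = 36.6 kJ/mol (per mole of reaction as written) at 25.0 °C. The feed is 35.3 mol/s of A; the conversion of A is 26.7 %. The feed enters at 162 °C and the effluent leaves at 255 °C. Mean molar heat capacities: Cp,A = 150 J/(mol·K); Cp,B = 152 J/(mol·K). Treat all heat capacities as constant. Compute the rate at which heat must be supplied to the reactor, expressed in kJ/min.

Extent of reaction ξ = 0.267 × 35.3 = 9.4251 mol/s
Reaction term: ξ·ΔH°_rxn = 9.4251 × 36.6 = 344.96 kJ/s
Sensible, feed 162→25 °C: -725.41 kJ/s
Outlet flows (mol/s): A 25.875, B 9.4251
Sensible, products 25→255 °C: 1222.2 kJ/s
Q = ΔH = 841.73 kJ/s = 841.73 kW
Heat supplied = 50504 kJ/min

Q_in = 50500 kJ/min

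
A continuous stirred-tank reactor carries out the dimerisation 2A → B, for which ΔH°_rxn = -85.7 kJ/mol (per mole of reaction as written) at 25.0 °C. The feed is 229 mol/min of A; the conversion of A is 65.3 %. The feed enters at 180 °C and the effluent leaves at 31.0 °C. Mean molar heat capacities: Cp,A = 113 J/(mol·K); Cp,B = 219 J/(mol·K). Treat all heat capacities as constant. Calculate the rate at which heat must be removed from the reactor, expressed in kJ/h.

Extent of reaction ξ = 0.653 × 229 / 2 = 74.769 mol/min
Reaction term: ξ·ΔH°_rxn = 74.769 × -85.7 = -6407.7 kJ/min
Sensible, feed 180→25 °C: -4010.9 kJ/min
Outlet flows (mol/min): A 79.463, B 74.769
Sensible, products 25→31.0 °C: 152.12 kJ/min
Q = ΔH = -10266 kJ/min = -171.11 kW
Heat removed = 615990 kJ/h

Q_out = 616000 kJ/h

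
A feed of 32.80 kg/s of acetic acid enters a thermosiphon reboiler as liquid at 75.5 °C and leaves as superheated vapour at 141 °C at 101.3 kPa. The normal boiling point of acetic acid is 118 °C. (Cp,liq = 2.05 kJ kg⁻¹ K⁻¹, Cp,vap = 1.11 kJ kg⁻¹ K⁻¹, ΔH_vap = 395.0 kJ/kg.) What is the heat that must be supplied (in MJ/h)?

liquid 75.5→118 °C: 87.125 kJ/kg
vaporisation at 118 °C: 395 kJ/kg
vapour 118→141 °C: 25.53 kJ/kg
Δh = 87.125 + 395 + 25.53 = 507.65 kJ/kg
Q = ṁ·Δh = 32.80 kg/s × 507.65 kJ/kg = 16651 kJ/s
|Q| = 16651 kW = 59944 MJ/h

Q = 59900 MJ/h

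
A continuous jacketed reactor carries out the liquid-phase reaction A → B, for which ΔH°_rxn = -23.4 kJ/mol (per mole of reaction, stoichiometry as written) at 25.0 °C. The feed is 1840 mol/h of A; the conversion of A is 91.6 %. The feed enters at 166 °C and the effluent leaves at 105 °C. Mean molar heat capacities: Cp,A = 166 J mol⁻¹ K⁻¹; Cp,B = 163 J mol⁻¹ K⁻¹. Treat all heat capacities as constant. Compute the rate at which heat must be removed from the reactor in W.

Extent of reaction ξ = 0.916 × 1840 = 1685.4 mol/h
Reaction term: ξ·ΔH°_rxn = 1685.4 × -23.4 = -39439 kJ/h
Sensible, feed 166→25 °C: -43067 kJ/h
Outlet flows (mol/h): A 154.56, B 1685.4
Sensible, products 25→105 °C: 24031 kJ/h
Q = ΔH = -58476 kJ/h = -16.243 kW
Heat removed = 16243 W

Q_out = 16200 W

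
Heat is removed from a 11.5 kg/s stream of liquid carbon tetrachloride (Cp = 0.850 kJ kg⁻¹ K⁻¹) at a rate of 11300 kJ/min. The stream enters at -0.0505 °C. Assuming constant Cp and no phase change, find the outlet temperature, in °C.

T_out = -19.3 °C

Q = 11300 kJ/min = 188.33 kJ/s
ΔT = Q/(ṁ·Cp) = 188.33/(11.5×0.850) = 19.267 K
T_out = -0.0505 − 19.267 = -19.317 °C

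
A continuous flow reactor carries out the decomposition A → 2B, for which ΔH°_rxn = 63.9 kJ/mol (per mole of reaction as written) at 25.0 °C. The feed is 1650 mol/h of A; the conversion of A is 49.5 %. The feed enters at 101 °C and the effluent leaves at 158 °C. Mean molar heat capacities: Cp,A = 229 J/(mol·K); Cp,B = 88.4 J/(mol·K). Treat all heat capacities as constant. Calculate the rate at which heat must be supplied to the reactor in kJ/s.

Extent of reaction ξ = 0.495 × 1650 = 816.75 mol/h
Reaction term: ξ·ΔH°_rxn = 816.75 × 63.9 = 52190 kJ/h
Sensible, feed 101→25 °C: -28717 kJ/h
Outlet flows (mol/h): A 833.25, B 1633.5
Sensible, products 25→158 °C: 44584 kJ/h
Q = ΔH = 68057 kJ/h = 18.905 kW
Heat supplied = 18.905 kJ/s

Q_in = 18.9 kJ/s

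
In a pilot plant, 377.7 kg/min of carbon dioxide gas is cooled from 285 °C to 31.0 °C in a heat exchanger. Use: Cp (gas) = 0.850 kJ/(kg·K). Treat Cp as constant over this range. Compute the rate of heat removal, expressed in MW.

Q_c = 1.36 MW

Q = ṁ·Cp·ΔT = 377.7 × 0.850 × (31.0 − 285) = -81545 kJ/min
Converting: 81545 / 60 s = 1359.1 kW
Cooling duty = 1.3591 MW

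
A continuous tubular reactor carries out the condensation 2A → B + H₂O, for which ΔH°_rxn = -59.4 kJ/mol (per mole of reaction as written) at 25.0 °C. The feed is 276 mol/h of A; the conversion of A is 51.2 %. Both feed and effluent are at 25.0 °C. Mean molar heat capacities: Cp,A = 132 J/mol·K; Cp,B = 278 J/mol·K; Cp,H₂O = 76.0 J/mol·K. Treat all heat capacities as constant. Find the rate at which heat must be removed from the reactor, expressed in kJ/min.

Q_out = 69.9 kJ/min

Extent of reaction ξ = 0.512 × 276 / 2 = 70.656 mol/h
Reaction term: ξ·ΔH°_rxn = 70.656 × -59.4 = -4197 kJ/h
Q = ΔH = -4197 kJ/h = -1.1658 kW
Heat removed = 69.949 kJ/min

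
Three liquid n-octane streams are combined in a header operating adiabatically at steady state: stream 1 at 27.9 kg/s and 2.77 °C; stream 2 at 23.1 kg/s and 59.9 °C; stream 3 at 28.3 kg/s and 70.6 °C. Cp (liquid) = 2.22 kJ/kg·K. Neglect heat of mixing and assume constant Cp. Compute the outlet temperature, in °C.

T_out = 43.6 °C

Energy balance with Q = 0: Σ ṁᵢCp,ᵢ(T_out − Tᵢ) = 0
Σ ṁᵢCp,ᵢTᵢ = 27.9×2.22×2.77 + 23.1×2.22×59.9 + 28.3×2.22×70.6 = 7678.9
Σ ṁᵢCp,ᵢ = 27.9×2.22 + 23.1×2.22 + 28.3×2.22 = 176.05
T_out = 7678.9 / 176.05 = 43.619 °C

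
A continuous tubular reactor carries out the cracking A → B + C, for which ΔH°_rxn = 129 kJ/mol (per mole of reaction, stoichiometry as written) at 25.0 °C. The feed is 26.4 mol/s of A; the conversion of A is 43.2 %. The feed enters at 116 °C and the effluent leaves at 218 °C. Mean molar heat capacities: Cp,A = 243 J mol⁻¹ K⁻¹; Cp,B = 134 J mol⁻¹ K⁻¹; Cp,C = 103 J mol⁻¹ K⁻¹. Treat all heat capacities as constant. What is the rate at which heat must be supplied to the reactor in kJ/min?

Q_in = 127000 kJ/min

Extent of reaction ξ = 0.432 × 26.4 = 11.405 mol/s
Reaction term: ξ·ΔH°_rxn = 11.405 × 129 = 1471.2 kJ/s
Sensible, feed 116→25 °C: -583.78 kJ/s
Outlet flows (mol/s): A 14.995, B 11.405, C 11.405
Sensible, products 25→218 °C: 1224.9 kJ/s
Q = ΔH = 2112.4 kJ/s = 2112.4 kW
Heat supplied = 126740 kJ/min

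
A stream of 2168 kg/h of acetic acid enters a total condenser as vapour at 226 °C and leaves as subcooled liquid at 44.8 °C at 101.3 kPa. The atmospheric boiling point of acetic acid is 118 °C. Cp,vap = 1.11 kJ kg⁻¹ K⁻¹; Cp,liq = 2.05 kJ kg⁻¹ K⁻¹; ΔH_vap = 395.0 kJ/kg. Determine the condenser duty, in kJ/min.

Q_c = 24000 kJ/min

vapour 226→118 °C: -119.88 kJ/kg
condensation at 118 °C: -395 kJ/kg
liquid 118→44.8 °C: -150.06 kJ/kg
Δh = -119.88 + -395 + -150.06 = -664.94 kJ/kg
Q = ṁ·Δh = 2168 kg/h × -664.94 kJ/kg = -1.4416e+06 kJ/h
|Q| = 400.44 kW = 24026 kJ/min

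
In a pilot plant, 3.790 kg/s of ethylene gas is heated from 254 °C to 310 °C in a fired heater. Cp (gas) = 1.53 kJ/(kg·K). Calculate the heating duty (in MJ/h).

Q = ṁ·Cp·ΔT = 3.790 × 1.53 × (310 − 254) = 324.73 kJ/s
Heating duty = 1169 MJ/h

Q = 1170 MJ/h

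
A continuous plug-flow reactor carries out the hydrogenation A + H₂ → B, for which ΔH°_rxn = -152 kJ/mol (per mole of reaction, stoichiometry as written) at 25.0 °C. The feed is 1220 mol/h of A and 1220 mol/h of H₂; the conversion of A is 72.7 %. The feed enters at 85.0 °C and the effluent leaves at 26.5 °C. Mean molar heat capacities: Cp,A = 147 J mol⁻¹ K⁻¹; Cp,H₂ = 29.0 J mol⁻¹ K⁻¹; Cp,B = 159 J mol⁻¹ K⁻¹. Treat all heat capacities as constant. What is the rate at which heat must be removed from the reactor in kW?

Q_out = 40.9 kW

Extent of reaction ξ = 0.727 × 1220 = 886.94 mol/h
Reaction term: ξ·ΔH°_rxn = 886.94 × -152 = -134810 kJ/h
Sensible, feed 85.0→25 °C: -12883 kJ/h
Outlet flows (mol/h): A 333.06, H₂ 333.06, B 886.94
Sensible, products 25→26.5 °C: 299.46 kJ/h
Q = ΔH = -147400 kJ/h = -40.944 kW
Heat removed = 40.944 kW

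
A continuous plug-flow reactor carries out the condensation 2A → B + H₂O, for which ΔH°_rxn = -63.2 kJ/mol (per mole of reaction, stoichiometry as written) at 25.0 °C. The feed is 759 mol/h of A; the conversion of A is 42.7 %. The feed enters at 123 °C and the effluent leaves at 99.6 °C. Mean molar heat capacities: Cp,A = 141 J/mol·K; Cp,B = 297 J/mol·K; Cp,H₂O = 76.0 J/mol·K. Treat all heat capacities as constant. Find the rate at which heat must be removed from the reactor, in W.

Extent of reaction ξ = 0.427 × 759 / 2 = 162.05 mol/h
Reaction term: ξ·ΔH°_rxn = 162.05 × -63.2 = -10241 kJ/h
Sensible, feed 123→25 °C: -10488 kJ/h
Outlet flows (mol/h): A 434.91, B 162.05, H₂O 162.05
Sensible, products 25→99.6 °C: 9083.7 kJ/h
Q = ΔH = -11646 kJ/h = -3.2349 kW
Heat removed = 3234.9 W

Q_out = 3230 W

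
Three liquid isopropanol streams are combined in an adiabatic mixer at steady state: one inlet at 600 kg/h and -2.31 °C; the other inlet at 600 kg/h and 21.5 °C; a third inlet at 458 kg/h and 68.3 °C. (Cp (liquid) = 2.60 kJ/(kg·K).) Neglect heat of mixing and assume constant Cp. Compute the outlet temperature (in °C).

T_out = 25.8 °C

Adiabatic, steady state ⇒ Σ ṁᵢCp,ᵢ(T_out − Tᵢ) = 0
T_out = Σ ṁᵢCp,ᵢTᵢ / Σ ṁᵢCp,ᵢ
      = 111270 / 4310.8 = 25.811 °C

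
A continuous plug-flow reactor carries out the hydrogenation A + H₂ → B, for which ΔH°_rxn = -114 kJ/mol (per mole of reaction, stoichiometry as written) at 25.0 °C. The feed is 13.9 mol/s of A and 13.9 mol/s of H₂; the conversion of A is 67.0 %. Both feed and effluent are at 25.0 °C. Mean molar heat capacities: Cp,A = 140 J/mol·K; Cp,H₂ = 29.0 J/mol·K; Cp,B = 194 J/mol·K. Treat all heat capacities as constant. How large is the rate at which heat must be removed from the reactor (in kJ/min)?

Q_out = 63700 kJ/min

Extent of reaction ξ = 0.670 × 13.9 = 9.313 mol/s
Reaction term: ξ·ΔH°_rxn = 9.313 × -114 = -1061.7 kJ/s
Q = ΔH = -1061.7 kJ/s = -1061.7 kW
Heat removed = 63701 kJ/min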